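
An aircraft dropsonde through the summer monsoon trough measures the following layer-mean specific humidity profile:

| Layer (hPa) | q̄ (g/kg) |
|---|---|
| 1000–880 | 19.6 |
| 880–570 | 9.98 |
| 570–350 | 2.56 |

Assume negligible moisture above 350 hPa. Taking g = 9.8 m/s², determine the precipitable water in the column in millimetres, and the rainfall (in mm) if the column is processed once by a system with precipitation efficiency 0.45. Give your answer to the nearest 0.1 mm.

PW ≈ 61.3 mm; rainfall ≈ 27.6 mm

Precipitable water is the column-integrated vapour mass per unit area: PW = (1/g) Σ q̄ Δp, with q in kg/kg and Δp in Pa (1 kg/m² of water = 1 mm).
Layer 1000–880 hPa: Δp = 120 hPa = 12000 Pa, q̄ = 0.0196 kg/kg → 0.0196 × 12000 / 9.8 = 24.00 mm
Layer 880–570 hPa: Δp = 310 hPa = 31000 Pa, q̄ = 0.00998 kg/kg → 0.00998 × 31000 / 9.8 = 31.57 mm
Layer 570–350 hPa: Δp = 220 hPa = 22000 Pa, q̄ = 0.00256 kg/kg → 0.00256 × 22000 / 9.8 = 5.75 mm
PW = 24.00 + 31.57 + 5.75 = 61.32 ≈ 61.3 mm.
Rainfall = ε × PW = 0.45 × 61.3 = 27.6 mm.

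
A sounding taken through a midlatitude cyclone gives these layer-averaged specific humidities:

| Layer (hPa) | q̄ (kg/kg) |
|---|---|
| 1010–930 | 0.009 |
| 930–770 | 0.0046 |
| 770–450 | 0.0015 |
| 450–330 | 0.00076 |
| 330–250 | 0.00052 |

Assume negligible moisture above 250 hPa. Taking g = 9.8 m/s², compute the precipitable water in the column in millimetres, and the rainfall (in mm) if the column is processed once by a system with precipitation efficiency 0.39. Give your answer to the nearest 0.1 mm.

PW ≈ 21.1 mm; rainfall ≈ 8.2 mm

Precipitable water is the column-integrated vapour mass per unit area: PW = (1/g) Σ q̄ Δp, with q in kg/kg and Δp in Pa (1 kg/m² of water = 1 mm).
Layer 1010–930 hPa: Δp = 80 hPa = 8000 Pa, q̄ = 0.009 kg/kg → 0.009 × 8000 / 9.8 = 7.35 mm
Layer 930–770 hPa: Δp = 160 hPa = 16000 Pa, q̄ = 0.0046 kg/kg → 0.0046 × 16000 / 9.8 = 7.51 mm
Layer 770–450 hPa: Δp = 320 hPa = 32000 Pa, q̄ = 0.0015 kg/kg → 0.0015 × 32000 / 9.8 = 4.90 mm
Layer 450–330 hPa: Δp = 120 hPa = 12000 Pa, q̄ = 0.00076 kg/kg → 0.00076 × 12000 / 9.8 = 0.93 mm
Layer 330–250 hPa: Δp = 80 hPa = 8000 Pa, q̄ = 0.00052 kg/kg → 0.00052 × 8000 / 9.8 = 0.42 mm
PW = 7.35 + 7.51 + 4.90 + 0.93 + 0.42 = 21.11 ≈ 21.1 mm.
Rainfall = ε × PW = 0.39 × 21.1 = 8.2 mm.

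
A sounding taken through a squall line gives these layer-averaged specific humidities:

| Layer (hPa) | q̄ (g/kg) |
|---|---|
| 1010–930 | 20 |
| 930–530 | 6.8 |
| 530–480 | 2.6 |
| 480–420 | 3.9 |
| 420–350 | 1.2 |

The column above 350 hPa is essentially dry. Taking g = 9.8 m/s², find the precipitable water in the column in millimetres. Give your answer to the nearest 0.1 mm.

PW ≈ 48.7 mm

Precipitable water is the column-integrated vapour mass per unit area: PW = (1/g) Σ q̄ Δp, with q in kg/kg and Δp in Pa (1 kg/m² of water = 1 mm).
Layer 1010–930 hPa: Δp = 80 hPa = 8000 Pa, q̄ = 0.02 kg/kg → 0.02 × 8000 / 9.8 = 16.33 mm
Layer 930–530 hPa: Δp = 400 hPa = 40000 Pa, q̄ = 0.0068 kg/kg → 0.0068 × 40000 / 9.8 = 27.76 mm
Layer 530–480 hPa: Δp = 50 hPa = 5000 Pa, q̄ = 0.0026 kg/kg → 0.0026 × 5000 / 9.8 = 1.33 mm
Layer 480–420 hPa: Δp = 60 hPa = 6000 Pa, q̄ = 0.0039 kg/kg → 0.0039 × 6000 / 9.8 = 2.39 mm
Layer 420–350 hPa: Δp = 70 hPa = 7000 Pa, q̄ = 0.0012 kg/kg → 0.0012 × 7000 / 9.8 = 0.86 mm
PW = 16.33 + 27.76 + 1.33 + 2.39 + 0.86 = 48.67 ≈ 48.7 mm.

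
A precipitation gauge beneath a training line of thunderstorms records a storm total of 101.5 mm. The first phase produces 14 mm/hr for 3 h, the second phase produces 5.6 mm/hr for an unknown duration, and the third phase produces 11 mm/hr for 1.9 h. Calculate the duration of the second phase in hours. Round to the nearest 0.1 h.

duration ≈ 6.9 h

Known phases: 14 × 3 + 11 × 1.9 = 42 + 20.9 = 62.9 mm.
Remaining depth = 101.5 − 62.9 = 38.6 mm.
Duration = 38.6 / 5.6 = 6.9 h.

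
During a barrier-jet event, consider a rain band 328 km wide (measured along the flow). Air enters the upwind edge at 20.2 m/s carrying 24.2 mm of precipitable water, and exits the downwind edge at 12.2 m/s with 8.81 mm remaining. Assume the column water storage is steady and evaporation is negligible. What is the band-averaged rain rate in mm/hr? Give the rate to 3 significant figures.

Column moisture flux per unit crosswind length is F = V × PW.
Inflow: F_in = 20.2 × 24.2 = 488.84 mm·m/s
Outflow: F_out = 12.2 × 8.81 = 107.482 mm·m/s
Steady-state rate R = (F_in − F_out)/L = (488.84 − 107.482) / 328000 m = 1.163e-03 mm/s.
R = 1.163e-03 × 3600 = 4.19 mm/hr.

R ≈ 4.19 mm/hr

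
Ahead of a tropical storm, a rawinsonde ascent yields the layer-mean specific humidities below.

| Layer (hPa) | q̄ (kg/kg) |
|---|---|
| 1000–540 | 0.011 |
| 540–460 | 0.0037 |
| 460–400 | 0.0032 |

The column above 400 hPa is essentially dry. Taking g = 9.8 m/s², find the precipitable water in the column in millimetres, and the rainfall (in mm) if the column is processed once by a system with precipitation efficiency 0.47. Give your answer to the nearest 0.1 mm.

PW ≈ 56.6 mm; rainfall ≈ 26.6 mm

Precipitable water is the column-integrated vapour mass per unit area: PW = (1/g) Σ q̄ Δp, with q in kg/kg and Δp in Pa (1 kg/m² of water = 1 mm).
Layer 1000–540 hPa: Δp = 460 hPa = 46000 Pa, q̄ = 0.011 kg/kg → 0.011 × 46000 / 9.8 = 51.63 mm
Layer 540–460 hPa: Δp = 80 hPa = 8000 Pa, q̄ = 0.0037 kg/kg → 0.0037 × 8000 / 9.8 = 3.02 mm
Layer 460–400 hPa: Δp = 60 hPa = 6000 Pa, q̄ = 0.0032 kg/kg → 0.0032 × 6000 / 9.8 = 1.96 mm
PW = 51.63 + 3.02 + 1.96 = 56.61 ≈ 56.6 mm.
Rainfall = ε × PW = 0.47 × 56.6 = 26.6 mm.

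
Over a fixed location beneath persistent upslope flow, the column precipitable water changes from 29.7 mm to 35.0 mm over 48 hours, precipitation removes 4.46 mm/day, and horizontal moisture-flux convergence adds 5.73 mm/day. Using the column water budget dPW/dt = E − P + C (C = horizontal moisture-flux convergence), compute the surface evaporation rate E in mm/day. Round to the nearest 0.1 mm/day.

dPW/dt = (35.0 − 29.7) mm / (48/24 day) = +2.650 mm/day.
E = dPW/dt + P − C = (+2.650) + 4.46 − (5.73) = 1.4 mm/day.

E ≈ 1.4 mm/day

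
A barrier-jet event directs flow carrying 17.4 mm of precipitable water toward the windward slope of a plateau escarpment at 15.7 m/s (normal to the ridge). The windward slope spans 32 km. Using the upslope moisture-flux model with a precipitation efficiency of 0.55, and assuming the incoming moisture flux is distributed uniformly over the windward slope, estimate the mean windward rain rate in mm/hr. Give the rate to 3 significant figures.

Incoming column moisture flux per unit ridge length: F = V × PW = 15.7 × 17.4 = 273.18 mm·m/s.
Spread over the 32 km slope with efficiency ε = 0.55: R = ε·F/W = 0.55 × 273.18 / 32000 m = 4.695e-03 mm/s.
R = 4.695e-03 × 3600 = 16.9 mm/hr.

R ≈ 16.9 mm/hr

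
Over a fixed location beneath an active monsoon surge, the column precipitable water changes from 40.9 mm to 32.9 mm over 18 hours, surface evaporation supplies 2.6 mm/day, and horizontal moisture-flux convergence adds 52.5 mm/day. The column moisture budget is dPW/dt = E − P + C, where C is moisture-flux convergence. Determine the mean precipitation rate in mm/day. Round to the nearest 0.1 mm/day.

P ≈ 65.8 mm/day

dPW/dt = (32.9 − 40.9) mm / (18/24 day) = -10.667 mm/day.
P = E + C − dPW/dt = 2.6 + (52.5) − (-10.667) = 65.8 mm/day.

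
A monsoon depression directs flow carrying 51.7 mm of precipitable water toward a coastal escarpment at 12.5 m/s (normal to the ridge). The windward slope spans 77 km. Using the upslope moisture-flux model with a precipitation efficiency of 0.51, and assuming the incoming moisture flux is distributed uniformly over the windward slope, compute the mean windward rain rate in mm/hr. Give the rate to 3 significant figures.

R ≈ 15.4 mm/hr

Incoming column moisture flux per unit ridge length: F = V × PW = 12.5 × 51.7 = 646.25 mm·m/s.
Spread over the 77 km slope with efficiency ε = 0.51: R = ε·F/W = 0.51 × 646.25 / 77000 m = 4.280e-03 mm/s.
R = 4.280e-03 × 3600 = 15.4 mm/hr.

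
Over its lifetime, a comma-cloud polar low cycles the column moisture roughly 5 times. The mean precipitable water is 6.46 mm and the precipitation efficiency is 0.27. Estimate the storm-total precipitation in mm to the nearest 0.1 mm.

Each cycle deposits ε × PW = 0.27 × 6.46 = 1.7442 mm.
Over 5 cycles: 5 × 1.7442 = 8.7 mm.

precipitation ≈ 8.7 mm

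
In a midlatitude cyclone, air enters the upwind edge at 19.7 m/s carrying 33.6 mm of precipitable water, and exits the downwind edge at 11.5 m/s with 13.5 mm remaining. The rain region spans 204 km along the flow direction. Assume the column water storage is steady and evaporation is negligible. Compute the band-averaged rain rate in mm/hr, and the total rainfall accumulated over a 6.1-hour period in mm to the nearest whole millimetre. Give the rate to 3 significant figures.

Column moisture flux per unit crosswind length is F = V × PW.
Inflow: F_in = 19.7 × 33.6 = 661.92 mm·m/s
Outflow: F_out = 11.5 × 13.5 = 155.25 mm·m/s
Steady-state rate R = (F_in − F_out)/L = (661.92 − 155.25) / 204000 m = 2.484e-03 mm/s.
R = 2.484e-03 × 3600 = 8.94 mm/hr.
Over 6.1 h: total = 8.94 × 6.1 = 54.534 ≈ 55 mm.

R ≈ 8.94 mm/hr; total ≈ 55 mm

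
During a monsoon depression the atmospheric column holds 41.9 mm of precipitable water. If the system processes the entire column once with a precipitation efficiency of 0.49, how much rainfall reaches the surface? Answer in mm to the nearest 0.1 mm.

rainfall ≈ 20.5 mm

Rainfall = ε × PW = 0.49 × 41.9 = 20.5 mm.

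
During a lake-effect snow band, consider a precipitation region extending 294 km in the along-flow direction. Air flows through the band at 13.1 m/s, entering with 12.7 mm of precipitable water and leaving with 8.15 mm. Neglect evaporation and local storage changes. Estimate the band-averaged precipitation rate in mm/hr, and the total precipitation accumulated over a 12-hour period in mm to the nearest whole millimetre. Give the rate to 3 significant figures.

R ≈ 0.730 mm/hr; total ≈ 9 mm

Column moisture flux per unit crosswind length is F = V × PW.
Inflow: F_in = 13.1 × 12.7 = 166.37 mm·m/s
Outflow: F_out = 13.1 × 8.15 = 106.765 mm·m/s
Steady-state rate R = (F_in − F_out)/L = (166.37 − 106.765) / 294000 m = 2.027e-04 mm/s.
R = 2.027e-04 × 3600 = 0.730 mm/hr.
Over 12 h: total = 0.730 × 12 = 8.76 ≈ 9 mm.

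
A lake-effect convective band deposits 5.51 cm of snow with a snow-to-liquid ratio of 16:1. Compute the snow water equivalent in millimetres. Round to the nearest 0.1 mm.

SWE ≈ 3.4 mm

SWE = snow depth / ratio = 5.51 cm / 16 = 0.344 cm = 3.4 mm.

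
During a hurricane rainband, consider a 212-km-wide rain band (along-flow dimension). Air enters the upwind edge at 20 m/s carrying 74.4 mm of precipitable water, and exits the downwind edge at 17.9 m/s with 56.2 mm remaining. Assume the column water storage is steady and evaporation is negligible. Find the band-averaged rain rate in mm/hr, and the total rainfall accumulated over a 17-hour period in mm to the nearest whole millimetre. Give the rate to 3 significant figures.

R ≈ 8.19 mm/hr; total ≈ 139 mm

Column moisture flux per unit crosswind length is F = V × PW.
Inflow: F_in = 20 × 74.4 = 1488 mm·m/s
Outflow: F_out = 17.9 × 56.2 = 1005.98 mm·m/s
Steady-state rate R = (F_in − F_out)/L = (1488 − 1005.98) / 212000 m = 2.274e-03 mm/s.
R = 2.274e-03 × 3600 = 8.19 mm/hr.
Over 17 h: total = 8.19 × 17 = 139.23 ≈ 139 mm.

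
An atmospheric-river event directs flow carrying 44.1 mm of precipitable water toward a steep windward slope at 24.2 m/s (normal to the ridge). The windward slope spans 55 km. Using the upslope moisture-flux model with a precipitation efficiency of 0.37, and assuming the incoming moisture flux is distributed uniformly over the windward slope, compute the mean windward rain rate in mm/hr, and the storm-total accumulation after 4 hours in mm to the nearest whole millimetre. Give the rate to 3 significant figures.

Incoming column moisture flux per unit ridge length: F = V × PW = 24.2 × 44.1 = 1067.22 mm·m/s.
Spread over the 55 km slope with efficiency ε = 0.37: R = ε·F/W = 0.37 × 1067.22 / 55000 m = 7.179e-03 mm/s.
R = 7.179e-03 × 3600 = 25.8 mm/hr.
Over 4 h: total = 25.8 × 4 = 103.2 ≈ 103 mm.

R ≈ 25.8 mm/hr; total ≈ 103 mm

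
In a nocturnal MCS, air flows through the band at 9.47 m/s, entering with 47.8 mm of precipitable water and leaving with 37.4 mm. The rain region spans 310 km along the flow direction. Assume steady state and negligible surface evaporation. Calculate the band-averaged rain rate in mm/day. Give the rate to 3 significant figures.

Column moisture flux per unit crosswind length is F = V × PW.
Inflow: F_in = 9.47 × 47.8 = 452.666 mm·m/s
Outflow: F_out = 9.47 × 37.4 = 354.178 mm·m/s
Steady-state rate R = (F_in − F_out)/L = (452.666 − 354.178) / 310000 m = 3.177e-04 mm/s.
R = 3.177e-04 × 3600 × 24 = 27.4 mm/day.

R ≈ 27.4 mm/day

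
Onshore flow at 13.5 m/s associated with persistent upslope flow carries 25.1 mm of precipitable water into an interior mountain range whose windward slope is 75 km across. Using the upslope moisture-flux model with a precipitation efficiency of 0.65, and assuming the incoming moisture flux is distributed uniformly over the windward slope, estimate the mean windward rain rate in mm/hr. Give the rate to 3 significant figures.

Incoming column moisture flux per unit ridge length: F = V × PW = 13.5 × 25.1 = 338.85 mm·m/s.
Spread over the 75 km slope with efficiency ε = 0.65: R = ε·F/W = 0.65 × 338.85 / 75000 m = 2.937e-03 mm/s.
R = 2.937e-03 × 3600 = 10.6 mm/hr.

R ≈ 10.6 mm/hr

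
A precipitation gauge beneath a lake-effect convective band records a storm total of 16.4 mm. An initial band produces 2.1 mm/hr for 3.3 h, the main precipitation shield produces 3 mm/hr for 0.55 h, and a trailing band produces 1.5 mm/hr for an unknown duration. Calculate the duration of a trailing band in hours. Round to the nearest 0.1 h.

Known phases: 2.1 × 3.3 + 3 × 0.55 = 6.93 + 1.65 = 8.58 mm.
Remaining depth = 16.4 − 8.58 = 7.82 mm.
Duration = 7.82 / 1.5 = 5.2 h.

duration ≈ 5.2 h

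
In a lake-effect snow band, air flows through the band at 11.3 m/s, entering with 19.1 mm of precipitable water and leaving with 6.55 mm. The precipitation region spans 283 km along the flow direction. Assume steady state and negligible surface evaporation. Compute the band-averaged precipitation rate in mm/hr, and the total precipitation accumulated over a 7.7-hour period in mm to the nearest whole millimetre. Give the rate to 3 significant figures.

R ≈ 1.80 mm/hr; total ≈ 14 mm

Column moisture flux per unit crosswind length is F = V × PW.
Inflow: F_in = 11.3 × 19.1 = 215.83 mm·m/s
Outflow: F_out = 11.3 × 6.55 = 74.015 mm·m/s
Steady-state rate R = (F_in − F_out)/L = (215.83 − 74.015) / 283000 m = 5.011e-04 mm/s.
R = 5.011e-04 × 3600 = 1.80 mm/hr.
Over 7.7 h: total = 1.80 × 7.7 = 13.86 ≈ 14 mm.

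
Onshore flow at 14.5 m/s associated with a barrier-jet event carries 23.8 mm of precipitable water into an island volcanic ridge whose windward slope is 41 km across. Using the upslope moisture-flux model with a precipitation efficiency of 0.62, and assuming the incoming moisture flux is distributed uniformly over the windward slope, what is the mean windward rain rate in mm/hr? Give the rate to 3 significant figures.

Incoming column moisture flux per unit ridge length: F = V × PW = 14.5 × 23.8 = 345.1 mm·m/s.
Spread over the 41 km slope with efficiency ε = 0.62: R = ε·F/W = 0.62 × 345.1 / 41000 m = 5.219e-03 mm/s.
R = 5.219e-03 × 3600 = 18.8 mm/hr.

R ≈ 18.8 mm/hr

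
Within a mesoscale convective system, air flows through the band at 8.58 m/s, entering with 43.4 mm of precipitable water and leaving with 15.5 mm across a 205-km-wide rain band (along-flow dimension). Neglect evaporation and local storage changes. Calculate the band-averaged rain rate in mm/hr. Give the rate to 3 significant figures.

Column moisture flux per unit crosswind length is F = V × PW.
Inflow: F_in = 8.58 × 43.4 = 372.372 mm·m/s
Outflow: F_out = 8.58 × 15.5 = 132.99 mm·m/s
Steady-state rate R = (F_in − F_out)/L = (372.372 − 132.99) / 205000 m = 1.168e-03 mm/s.
R = 1.168e-03 × 3600 = 4.20 mm/hr.

R ≈ 4.20 mm/hr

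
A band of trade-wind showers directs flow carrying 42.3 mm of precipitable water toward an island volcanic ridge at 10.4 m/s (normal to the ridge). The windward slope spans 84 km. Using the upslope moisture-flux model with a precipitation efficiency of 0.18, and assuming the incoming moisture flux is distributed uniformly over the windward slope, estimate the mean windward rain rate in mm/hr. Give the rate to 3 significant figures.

Incoming column moisture flux per unit ridge length: F = V × PW = 10.4 × 42.3 = 439.92 mm·m/s.
Spread over the 84 km slope with efficiency ε = 0.18: R = ε·F/W = 0.18 × 439.92 / 84000 m = 9.427e-04 mm/s.
R = 9.427e-04 × 3600 = 3.39 mm/hr.

R ≈ 3.39 mm/hr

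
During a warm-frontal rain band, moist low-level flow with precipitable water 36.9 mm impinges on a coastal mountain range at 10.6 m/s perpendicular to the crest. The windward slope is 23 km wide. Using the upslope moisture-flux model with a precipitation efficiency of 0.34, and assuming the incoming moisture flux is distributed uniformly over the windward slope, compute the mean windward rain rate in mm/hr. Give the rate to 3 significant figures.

Incoming column moisture flux per unit ridge length: F = V × PW = 10.6 × 36.9 = 391.14 mm·m/s.
Spread over the 23 km slope with efficiency ε = 0.34: R = ε·F/W = 0.34 × 391.14 / 23000 m = 5.782e-03 mm/s.
R = 5.782e-03 × 3600 = 20.8 mm/hr.

R ≈ 20.8 mm/hr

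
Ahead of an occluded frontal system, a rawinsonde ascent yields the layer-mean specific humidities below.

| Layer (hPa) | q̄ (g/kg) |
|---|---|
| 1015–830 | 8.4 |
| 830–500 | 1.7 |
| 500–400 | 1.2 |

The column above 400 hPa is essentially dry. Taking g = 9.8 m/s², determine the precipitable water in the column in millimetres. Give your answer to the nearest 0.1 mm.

Precipitable water is the column-integrated vapour mass per unit area: PW = (1/g) Σ q̄ Δp, with q in kg/kg and Δp in Pa (1 kg/m² of water = 1 mm).
Layer 1015–830 hPa: Δp = 185 hPa = 18500 Pa, q̄ = 0.0084 kg/kg → 0.0084 × 18500 / 9.8 = 15.86 mm
Layer 830–500 hPa: Δp = 330 hPa = 33000 Pa, q̄ = 0.0017 kg/kg → 0.0017 × 33000 / 9.8 = 5.72 mm
Layer 500–400 hPa: Δp = 100 hPa = 10000 Pa, q̄ = 0.0012 kg/kg → 0.0012 × 10000 / 9.8 = 1.22 mm
PW = 15.86 + 5.72 + 1.22 = 22.80 ≈ 22.8 mm.

PW ≈ 22.8 mm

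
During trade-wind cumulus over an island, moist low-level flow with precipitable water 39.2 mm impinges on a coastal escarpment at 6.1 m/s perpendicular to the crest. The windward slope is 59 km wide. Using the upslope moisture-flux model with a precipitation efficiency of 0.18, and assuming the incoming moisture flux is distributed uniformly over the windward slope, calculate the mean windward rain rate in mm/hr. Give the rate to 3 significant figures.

R ≈ 2.63 mm/hr

Incoming column moisture flux per unit ridge length: F = V × PW = 6.1 × 39.2 = 239.12 mm·m/s.
Spread over the 59 km slope with efficiency ε = 0.18: R = ε·F/W = 0.18 × 239.12 / 59000 m = 7.295e-04 mm/s.
R = 7.295e-04 × 3600 = 2.63 mm/hr.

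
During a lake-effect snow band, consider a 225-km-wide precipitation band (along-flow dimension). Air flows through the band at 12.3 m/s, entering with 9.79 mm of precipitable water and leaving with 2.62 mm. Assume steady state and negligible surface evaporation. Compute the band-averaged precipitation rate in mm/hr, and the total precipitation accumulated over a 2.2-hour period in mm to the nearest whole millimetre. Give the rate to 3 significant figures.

Column moisture flux per unit crosswind length is F = V × PW.
Inflow: F_in = 12.3 × 9.79 = 120.417 mm·m/s
Outflow: F_out = 12.3 × 2.62 = 32.226 mm·m/s
Steady-state rate R = (F_in − F_out)/L = (120.417 − 32.226) / 225000 m = 3.920e-04 mm/s.
R = 3.920e-04 × 3600 = 1.41 mm/hr.
Over 2.2 h: total = 1.41 × 2.2 = 3.102 ≈ 3 mm.

R ≈ 1.41 mm/hr; total ≈ 3 mm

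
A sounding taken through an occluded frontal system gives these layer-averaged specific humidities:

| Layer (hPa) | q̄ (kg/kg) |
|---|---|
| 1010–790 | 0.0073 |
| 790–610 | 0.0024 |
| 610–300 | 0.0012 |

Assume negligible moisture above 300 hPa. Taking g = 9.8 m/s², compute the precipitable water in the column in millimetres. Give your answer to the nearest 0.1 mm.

Precipitable water is the column-integrated vapour mass per unit area: PW = (1/g) Σ q̄ Δp, with q in kg/kg and Δp in Pa (1 kg/m² of water = 1 mm).
Layer 1010–790 hPa: Δp = 220 hPa = 22000 Pa, q̄ = 0.0073 kg/kg → 0.0073 × 22000 / 9.8 = 16.39 mm
Layer 790–610 hPa: Δp = 180 hPa = 18000 Pa, q̄ = 0.0024 kg/kg → 0.0024 × 18000 / 9.8 = 4.41 mm
Layer 610–300 hPa: Δp = 310 hPa = 31000 Pa, q̄ = 0.0012 kg/kg → 0.0012 × 31000 / 9.8 = 3.80 mm
PW = 16.39 + 4.41 + 3.80 = 24.60 ≈ 24.6 mm.

PW ≈ 24.6 mm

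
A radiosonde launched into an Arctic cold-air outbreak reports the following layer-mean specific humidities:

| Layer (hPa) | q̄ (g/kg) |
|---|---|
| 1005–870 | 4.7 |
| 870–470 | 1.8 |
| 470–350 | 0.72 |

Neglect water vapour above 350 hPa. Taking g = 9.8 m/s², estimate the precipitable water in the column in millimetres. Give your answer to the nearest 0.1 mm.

PW ≈ 14.7 mm

Precipitable water is the column-integrated vapour mass per unit area: PW = (1/g) Σ q̄ Δp, with q in kg/kg and Δp in Pa (1 kg/m² of water = 1 mm).
Layer 1005–870 hPa: Δp = 135 hPa = 13500 Pa, q̄ = 0.0047 kg/kg → 0.0047 × 13500 / 9.8 = 6.47 mm
Layer 870–470 hPa: Δp = 400 hPa = 40000 Pa, q̄ = 0.0018 kg/kg → 0.0018 × 40000 / 9.8 = 7.35 mm
Layer 470–350 hPa: Δp = 120 hPa = 12000 Pa, q̄ = 0.00072 kg/kg → 0.00072 × 12000 / 9.8 = 0.88 mm
PW = 6.47 + 7.35 + 0.88 = 14.70 ≈ 14.7 mm.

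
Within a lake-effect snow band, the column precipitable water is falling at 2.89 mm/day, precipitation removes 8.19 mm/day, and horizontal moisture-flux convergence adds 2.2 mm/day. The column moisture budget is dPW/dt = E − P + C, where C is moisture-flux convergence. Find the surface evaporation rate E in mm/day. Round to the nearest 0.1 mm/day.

dPW/dt = -2.89 mm/day.
E = dPW/dt + P − C = (-2.89) + 8.19 − (2.2) = 3.1 mm/day.

E ≈ 3.1 mm/day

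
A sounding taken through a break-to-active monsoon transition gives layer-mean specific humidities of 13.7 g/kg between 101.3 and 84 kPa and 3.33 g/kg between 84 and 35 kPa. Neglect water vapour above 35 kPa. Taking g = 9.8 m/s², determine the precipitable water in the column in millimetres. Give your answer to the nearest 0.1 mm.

Precipitable water is the column-integrated vapour mass per unit area: PW = (1/g) Σ q̄ Δp, with q in kg/kg and Δp in Pa (1 kg/m² of water = 1 mm).
Layer 101.3–84 kPa: Δp = 173 hPa = 17300 Pa, q̄ = 0.0137 kg/kg → 0.0137 × 17300 / 9.8 = 24.18 mm
Layer 84–35 kPa: Δp = 490 hPa = 49000 Pa, q̄ = 0.00333 kg/kg → 0.00333 × 49000 / 9.8 = 16.65 mm
PW = 24.18 + 16.65 = 40.83 ≈ 40.8 mm.

PW ≈ 40.8 mm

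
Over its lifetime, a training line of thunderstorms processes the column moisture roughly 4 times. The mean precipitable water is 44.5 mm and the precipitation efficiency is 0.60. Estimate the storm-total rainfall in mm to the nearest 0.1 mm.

rainfall ≈ 106.8 mm

Each cycle deposits ε × PW = 0.60 × 44.5 = 26.7 mm.
Over 4 cycles: 4 × 26.7 = 106.8 mm.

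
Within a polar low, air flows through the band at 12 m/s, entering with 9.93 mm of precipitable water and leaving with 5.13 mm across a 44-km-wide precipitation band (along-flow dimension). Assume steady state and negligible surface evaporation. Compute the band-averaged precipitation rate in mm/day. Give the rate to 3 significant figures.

R ≈ 113 mm/day

Column moisture flux per unit crosswind length is F = V × PW.
Inflow: F_in = 12 × 9.93 = 119.16 mm·m/s
Outflow: F_out = 12 × 5.13 = 61.56 mm·m/s
Steady-state rate R = (F_in − F_out)/L = (119.16 − 61.56) / 44000 m = 1.309e-03 mm/s.
R = 1.309e-03 × 3600 × 24 = 113 mm/day.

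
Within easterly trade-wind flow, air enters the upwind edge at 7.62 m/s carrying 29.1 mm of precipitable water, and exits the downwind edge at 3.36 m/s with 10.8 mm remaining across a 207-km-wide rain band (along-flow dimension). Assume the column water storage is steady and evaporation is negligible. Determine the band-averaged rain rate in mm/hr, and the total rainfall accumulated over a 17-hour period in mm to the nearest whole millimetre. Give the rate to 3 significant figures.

R ≈ 3.23 mm/hr; total ≈ 55 mm

Column moisture flux per unit crosswind length is F = V × PW.
Inflow: F_in = 7.62 × 29.1 = 221.742 mm·m/s
Outflow: F_out = 3.36 × 10.8 = 36.288 mm·m/s
Steady-state rate R = (F_in − F_out)/L = (221.742 − 36.288) / 207000 m = 8.959e-04 mm/s.
R = 8.959e-04 × 3600 = 3.23 mm/hr.
Over 17 h: total = 3.23 × 17 = 54.91 ≈ 55 mm.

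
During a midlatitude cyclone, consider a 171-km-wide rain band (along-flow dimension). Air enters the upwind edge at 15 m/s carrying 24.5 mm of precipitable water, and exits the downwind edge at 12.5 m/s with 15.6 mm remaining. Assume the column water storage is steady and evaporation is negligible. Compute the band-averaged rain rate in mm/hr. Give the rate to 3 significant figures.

R ≈ 3.63 mm/hr

Column moisture flux per unit crosswind length is F = V × PW.
Inflow: F_in = 15 × 24.5 = 367.5 mm·m/s
Outflow: F_out = 12.5 × 15.6 = 195 mm·m/s
Steady-state rate R = (F_in − F_out)/L = (367.5 − 195) / 171000 m = 1.009e-03 mm/s.
R = 1.009e-03 × 3600 = 3.63 mm/hr.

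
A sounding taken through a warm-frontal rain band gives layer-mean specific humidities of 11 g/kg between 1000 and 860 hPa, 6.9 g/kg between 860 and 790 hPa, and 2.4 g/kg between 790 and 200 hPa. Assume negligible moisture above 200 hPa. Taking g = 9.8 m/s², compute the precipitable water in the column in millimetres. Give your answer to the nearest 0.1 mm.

Precipitable water is the column-integrated vapour mass per unit area: PW = (1/g) Σ q̄ Δp, with q in kg/kg and Δp in Pa (1 kg/m² of water = 1 mm).
Layer 1000–860 hPa: Δp = 140 hPa = 14000 Pa, q̄ = 0.011 kg/kg → 0.011 × 14000 / 9.8 = 15.71 mm
Layer 860–790 hPa: Δp = 70 hPa = 7000 Pa, q̄ = 0.0069 kg/kg → 0.0069 × 7000 / 9.8 = 4.93 mm
Layer 790–200 hPa: Δp = 590 hPa = 59000 Pa, q̄ = 0.0024 kg/kg → 0.0024 × 59000 / 9.8 = 14.45 mm
PW = 15.71 + 4.93 + 14.45 = 35.09 ≈ 35.1 mm.

PW ≈ 35.1 mm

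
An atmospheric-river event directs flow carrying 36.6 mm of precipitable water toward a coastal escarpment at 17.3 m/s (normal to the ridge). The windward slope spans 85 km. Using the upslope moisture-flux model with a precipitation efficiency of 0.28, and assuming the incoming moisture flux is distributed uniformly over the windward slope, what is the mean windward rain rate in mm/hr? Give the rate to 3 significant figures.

R ≈ 7.51 mm/hr

Incoming column moisture flux per unit ridge length: F = V × PW = 17.3 × 36.6 = 633.18 mm·m/s.
Spread over the 85 km slope with efficiency ε = 0.28: R = ε·F/W = 0.28 × 633.18 / 85000 m = 2.086e-03 mm/s.
R = 2.086e-03 × 3600 = 7.51 mm/hr.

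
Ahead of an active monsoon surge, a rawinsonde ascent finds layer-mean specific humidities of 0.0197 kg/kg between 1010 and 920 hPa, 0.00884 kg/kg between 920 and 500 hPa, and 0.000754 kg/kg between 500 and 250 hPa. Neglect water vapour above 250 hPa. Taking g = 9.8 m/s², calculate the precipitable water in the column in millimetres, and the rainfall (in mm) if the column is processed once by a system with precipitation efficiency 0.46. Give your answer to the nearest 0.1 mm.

PW ≈ 57.9 mm; rainfall ≈ 26.6 mm

Precipitable water is the column-integrated vapour mass per unit area: PW = (1/g) Σ q̄ Δp, with q in kg/kg and Δp in Pa (1 kg/m² of water = 1 mm).
Layer 1010–920 hPa: Δp = 90 hPa = 9000 Pa, q̄ = 0.0197 kg/kg → 0.0197 × 9000 / 9.8 = 18.09 mm
Layer 920–500 hPa: Δp = 420 hPa = 42000 Pa, q̄ = 0.00884 kg/kg → 0.00884 × 42000 / 9.8 = 37.89 mm
Layer 500–250 hPa: Δp = 250 hPa = 25000 Pa, q̄ = 0.000754 kg/kg → 0.000754 × 25000 / 9.8 = 1.92 mm
PW = 18.09 + 37.89 + 1.92 = 57.90 ≈ 57.9 mm.
Rainfall = ε × PW = 0.46 × 57.9 = 26.6 mm.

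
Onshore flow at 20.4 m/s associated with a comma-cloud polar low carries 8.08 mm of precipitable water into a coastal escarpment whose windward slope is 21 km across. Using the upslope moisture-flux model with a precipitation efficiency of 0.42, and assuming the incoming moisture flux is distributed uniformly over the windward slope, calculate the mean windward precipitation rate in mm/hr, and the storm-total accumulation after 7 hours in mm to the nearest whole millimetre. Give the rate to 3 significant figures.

Incoming column moisture flux per unit ridge length: F = V × PW = 20.4 × 8.08 = 164.832 mm·m/s.
Spread over the 21 km slope with efficiency ε = 0.42: R = ε·F/W = 0.42 × 164.832 / 21000 m = 3.297e-03 mm/s.
R = 3.297e-03 × 3600 = 11.9 mm/hr.
Over 7 h: total = 11.9 × 7 = 83.3 ≈ 83 mm.

R ≈ 11.9 mm/hr; total ≈ 83 mm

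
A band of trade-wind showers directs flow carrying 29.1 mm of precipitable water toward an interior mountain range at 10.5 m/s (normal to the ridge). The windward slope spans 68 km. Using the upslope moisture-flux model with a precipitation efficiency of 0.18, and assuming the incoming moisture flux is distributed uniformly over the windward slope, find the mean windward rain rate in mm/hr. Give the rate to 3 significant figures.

Incoming column moisture flux per unit ridge length: F = V × PW = 10.5 × 29.1 = 305.55 mm·m/s.
Spread over the 68 km slope with efficiency ε = 0.18: R = ε·F/W = 0.18 × 305.55 / 68000 m = 8.088e-04 mm/s.
R = 8.088e-04 × 3600 = 2.91 mm/hr.

R ≈ 2.91 mm/hr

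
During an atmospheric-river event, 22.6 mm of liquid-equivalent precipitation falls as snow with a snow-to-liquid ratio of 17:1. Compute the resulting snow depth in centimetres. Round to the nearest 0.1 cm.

Snow depth = liquid × ratio = 22.6 mm × 17 = 384.2 mm = 38.4 cm.

snow depth ≈ 38.4 cm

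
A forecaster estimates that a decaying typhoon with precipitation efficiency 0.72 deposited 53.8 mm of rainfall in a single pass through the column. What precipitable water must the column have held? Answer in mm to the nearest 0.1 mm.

PW = rainfall / ε = 53.8 / 0.72 = 74.7 mm.

PW ≈ 74.7 mm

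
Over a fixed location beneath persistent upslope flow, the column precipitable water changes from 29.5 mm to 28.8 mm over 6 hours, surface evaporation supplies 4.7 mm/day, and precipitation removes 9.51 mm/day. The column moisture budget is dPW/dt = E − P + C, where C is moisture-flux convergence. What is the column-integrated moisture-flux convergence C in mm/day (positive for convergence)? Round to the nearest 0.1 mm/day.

dPW/dt = (28.8 − 29.5) mm / (6/24 day) = -2.800 mm/day.
C = dPW/dt − E + P = (-2.800) − 4.7 + 9.51 = 2.0 mm/day.

C ≈ 2.0 mm/day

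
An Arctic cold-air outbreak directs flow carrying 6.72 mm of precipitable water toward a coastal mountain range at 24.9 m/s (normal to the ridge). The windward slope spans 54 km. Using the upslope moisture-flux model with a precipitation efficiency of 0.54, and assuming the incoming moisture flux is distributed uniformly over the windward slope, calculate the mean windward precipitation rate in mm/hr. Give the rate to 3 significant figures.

Incoming column moisture flux per unit ridge length: F = V × PW = 24.9 × 6.72 = 167.328 mm·m/s.
Spread over the 54 km slope with efficiency ε = 0.54: R = ε·F/W = 0.54 × 167.328 / 54000 m = 1.673e-03 mm/s.
R = 1.673e-03 × 3600 = 6.02 mm/hr.

R ≈ 6.02 mm/hr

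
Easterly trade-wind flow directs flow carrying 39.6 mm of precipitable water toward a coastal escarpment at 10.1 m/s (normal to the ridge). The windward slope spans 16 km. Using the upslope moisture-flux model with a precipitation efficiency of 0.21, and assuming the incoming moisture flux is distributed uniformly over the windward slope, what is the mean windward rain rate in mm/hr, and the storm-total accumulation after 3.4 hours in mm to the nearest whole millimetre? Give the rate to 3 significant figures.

R ≈ 18.9 mm/hr; total ≈ 64 mm

Incoming column moisture flux per unit ridge length: F = V × PW = 10.1 × 39.6 = 399.96 mm·m/s.
Spread over the 16 km slope with efficiency ε = 0.21: R = ε·F/W = 0.21 × 399.96 / 16000 m = 5.249e-03 mm/s.
R = 5.249e-03 × 3600 = 18.9 mm/hr.
Over 3.4 h: total = 18.9 × 3.4 = 64.26 ≈ 64 mm.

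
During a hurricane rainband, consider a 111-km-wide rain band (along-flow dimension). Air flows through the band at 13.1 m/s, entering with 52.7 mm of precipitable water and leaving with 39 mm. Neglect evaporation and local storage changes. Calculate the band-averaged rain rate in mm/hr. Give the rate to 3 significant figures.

Column moisture flux per unit crosswind length is F = V × PW.
Inflow: F_in = 13.1 × 52.7 = 690.37 mm·m/s
Outflow: F_out = 13.1 × 39 = 510.9 mm·m/s
Steady-state rate R = (F_in − F_out)/L = (690.37 − 510.9) / 111000 m = 1.617e-03 mm/s.
R = 1.617e-03 × 3600 = 5.82 mm/hr.

R ≈ 5.82 mm/hr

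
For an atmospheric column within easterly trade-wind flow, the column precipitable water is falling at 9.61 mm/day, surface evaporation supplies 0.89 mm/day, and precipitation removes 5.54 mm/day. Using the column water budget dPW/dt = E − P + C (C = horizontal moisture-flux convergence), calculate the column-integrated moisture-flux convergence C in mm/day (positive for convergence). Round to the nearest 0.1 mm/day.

C ≈ -5.0 mm/day

dPW/dt = -9.61 mm/day.
C = dPW/dt − E + P = (-9.61) − 0.89 + 5.54 = -5.0 mm/day.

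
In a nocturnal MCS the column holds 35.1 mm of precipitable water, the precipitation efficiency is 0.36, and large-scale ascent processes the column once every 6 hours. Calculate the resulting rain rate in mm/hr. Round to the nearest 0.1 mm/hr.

Each overturning extracts ε × PW = 0.36 × 35.1 = 12.636 mm.
Rate = ε·PW / τ = 12.636 / 6 h = 2.1 mm/hr.

R ≈ 2.1 mm/hr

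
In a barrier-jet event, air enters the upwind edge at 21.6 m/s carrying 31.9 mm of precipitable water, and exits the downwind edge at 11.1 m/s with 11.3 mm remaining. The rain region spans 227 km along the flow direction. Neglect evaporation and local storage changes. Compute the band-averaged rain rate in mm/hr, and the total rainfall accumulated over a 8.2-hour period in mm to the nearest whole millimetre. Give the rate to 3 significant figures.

Column moisture flux per unit crosswind length is F = V × PW.
Inflow: F_in = 21.6 × 31.9 = 689.04 mm·m/s
Outflow: F_out = 11.1 × 11.3 = 125.43 mm·m/s
Steady-state rate R = (F_in − F_out)/L = (689.04 − 125.43) / 227000 m = 2.483e-03 mm/s.
R = 2.483e-03 × 3600 = 8.94 mm/hr.
Over 8.2 h: total = 8.94 × 8.2 = 73.308 ≈ 73 mm.

R ≈ 8.94 mm/hr; total ≈ 73 mm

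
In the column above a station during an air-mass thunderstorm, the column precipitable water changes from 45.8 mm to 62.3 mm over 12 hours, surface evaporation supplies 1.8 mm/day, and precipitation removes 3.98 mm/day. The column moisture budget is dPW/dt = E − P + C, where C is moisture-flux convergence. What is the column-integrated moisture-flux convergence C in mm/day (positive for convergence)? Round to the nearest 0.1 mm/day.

dPW/dt = (62.3 − 45.8) mm / (12/24 day) = +33.000 mm/day.
C = dPW/dt − E + P = (+33.000) − 1.8 + 3.98 = 35.2 mm/day.

C ≈ 35.2 mm/day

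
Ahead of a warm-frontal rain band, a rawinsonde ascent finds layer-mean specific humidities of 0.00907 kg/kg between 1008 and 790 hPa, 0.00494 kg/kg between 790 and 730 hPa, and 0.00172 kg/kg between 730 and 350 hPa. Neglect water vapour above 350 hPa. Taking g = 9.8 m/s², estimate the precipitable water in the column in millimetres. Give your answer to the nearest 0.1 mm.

Precipitable water is the column-integrated vapour mass per unit area: PW = (1/g) Σ q̄ Δp, with q in kg/kg and Δp in Pa (1 kg/m² of water = 1 mm).
Layer 1008–790 hPa: Δp = 218 hPa = 21800 Pa, q̄ = 0.00907 kg/kg → 0.00907 × 21800 / 9.8 = 20.18 mm
Layer 790–730 hPa: Δp = 60 hPa = 6000 Pa, q̄ = 0.00494 kg/kg → 0.00494 × 6000 / 9.8 = 3.02 mm
Layer 730–350 hPa: Δp = 380 hPa = 38000 Pa, q̄ = 0.00172 kg/kg → 0.00172 × 38000 / 9.8 = 6.67 mm
PW = 20.18 + 3.02 + 6.67 = 29.87 ≈ 29.9 mm.

PW ≈ 29.9 mm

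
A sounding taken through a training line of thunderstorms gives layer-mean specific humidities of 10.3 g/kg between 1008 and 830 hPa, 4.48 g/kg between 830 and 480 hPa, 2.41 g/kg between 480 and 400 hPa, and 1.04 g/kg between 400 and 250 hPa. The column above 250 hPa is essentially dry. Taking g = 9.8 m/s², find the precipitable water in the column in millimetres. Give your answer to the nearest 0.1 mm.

PW ≈ 38.3 mm

Precipitable water is the column-integrated vapour mass per unit area: PW = (1/g) Σ q̄ Δp, with q in kg/kg and Δp in Pa (1 kg/m² of water = 1 mm).
Layer 1008–830 hPa: Δp = 178 hPa = 17800 Pa, q̄ = 0.0103 kg/kg → 0.0103 × 17800 / 9.8 = 18.71 mm
Layer 830–480 hPa: Δp = 350 hPa = 35000 Pa, q̄ = 0.00448 kg/kg → 0.00448 × 35000 / 9.8 = 16.00 mm
Layer 480–400 hPa: Δp = 80 hPa = 8000 Pa, q̄ = 0.00241 kg/kg → 0.00241 × 8000 / 9.8 = 1.97 mm
Layer 400–250 hPa: Δp = 150 hPa = 15000 Pa, q̄ = 0.00104 kg/kg → 0.00104 × 15000 / 9.8 = 1.59 mm
PW = 18.71 + 16.00 + 1.97 + 1.59 = 38.27 ≈ 38.3 mm.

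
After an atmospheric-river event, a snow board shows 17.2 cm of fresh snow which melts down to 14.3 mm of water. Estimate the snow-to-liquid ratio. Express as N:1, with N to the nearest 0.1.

Ratio = snow depth / SWE = 172 mm / 14.3 mm = 12.0, i.e. 12.0:1.

ratio ≈ 12.0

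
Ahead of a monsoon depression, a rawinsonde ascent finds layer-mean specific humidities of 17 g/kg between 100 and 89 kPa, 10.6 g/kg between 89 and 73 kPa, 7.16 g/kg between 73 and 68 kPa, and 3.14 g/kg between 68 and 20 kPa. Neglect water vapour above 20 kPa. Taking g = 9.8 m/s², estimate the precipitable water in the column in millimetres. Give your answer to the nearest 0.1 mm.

Precipitable water is the column-integrated vapour mass per unit area: PW = (1/g) Σ q̄ Δp, with q in kg/kg and Δp in Pa (1 kg/m² of water = 1 mm).
Layer 100–89 kPa: Δp = 110 hPa = 11000 Pa, q̄ = 0.017 kg/kg → 0.017 × 11000 / 9.8 = 19.08 mm
Layer 89–73 kPa: Δp = 160 hPa = 16000 Pa, q̄ = 0.0106 kg/kg → 0.0106 × 16000 / 9.8 = 17.31 mm
Layer 73–68 kPa: Δp = 50 hPa = 5000 Pa, q̄ = 0.00716 kg/kg → 0.00716 × 5000 / 9.8 = 3.65 mm
Layer 68–20 kPa: Δp = 480 hPa = 48000 Pa, q̄ = 0.00314 kg/kg → 0.00314 × 48000 / 9.8 = 15.38 mm
PW = 19.08 + 17.31 + 3.65 + 15.38 = 55.42 ≈ 55.4 mm.

PW ≈ 55.4 mm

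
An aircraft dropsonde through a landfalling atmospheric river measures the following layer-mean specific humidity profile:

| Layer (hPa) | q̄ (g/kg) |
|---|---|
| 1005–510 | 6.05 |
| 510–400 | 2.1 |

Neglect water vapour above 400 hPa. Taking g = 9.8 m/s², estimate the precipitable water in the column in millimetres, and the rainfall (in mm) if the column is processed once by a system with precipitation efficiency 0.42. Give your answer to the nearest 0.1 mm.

PW ≈ 32.9 mm; rainfall ≈ 13.8 mm

Precipitable water is the column-integrated vapour mass per unit area: PW = (1/g) Σ q̄ Δp, with q in kg/kg and Δp in Pa (1 kg/m² of water = 1 mm).
Layer 1005–510 hPa: Δp = 495 hPa = 49500 Pa, q̄ = 0.00605 kg/kg → 0.00605 × 49500 / 9.8 = 30.56 mm
Layer 510–400 hPa: Δp = 110 hPa = 11000 Pa, q̄ = 0.0021 kg/kg → 0.0021 × 11000 / 9.8 = 2.36 mm
PW = 30.56 + 2.36 = 32.92 ≈ 32.9 mm.
Rainfall = ε × PW = 0.42 × 32.9 = 13.8 mm.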